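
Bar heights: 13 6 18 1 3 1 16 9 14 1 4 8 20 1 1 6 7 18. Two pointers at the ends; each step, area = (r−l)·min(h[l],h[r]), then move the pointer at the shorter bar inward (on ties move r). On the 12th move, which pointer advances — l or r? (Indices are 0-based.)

l

[0,17] min(13,18)*17=221 best=221 * → l++
[1,17] min(6,18)*16=96 best=221 → l++
[2,17] min(18,18)*15=270 best=270 * → r--
[2,16] min(18,7)*14=98 best=270 → r--
[2,15] min(18,6)*13=78 best=270 → r--
[2,14] min(18,1)*12=12 best=270 → r--
[2,13] min(18,1)*11=11 best=270 → r--
[2,12] min(18,20)*10=180 best=270 → l++
[3,12] min(1,20)*9=9 best=270 → l++
[4,12] min(3,20)*8=24 best=270 → l++
[5,12] min(1,20)*7=7 best=270 → l++
[6,12] min(16,20)*6=96 best=270 → l++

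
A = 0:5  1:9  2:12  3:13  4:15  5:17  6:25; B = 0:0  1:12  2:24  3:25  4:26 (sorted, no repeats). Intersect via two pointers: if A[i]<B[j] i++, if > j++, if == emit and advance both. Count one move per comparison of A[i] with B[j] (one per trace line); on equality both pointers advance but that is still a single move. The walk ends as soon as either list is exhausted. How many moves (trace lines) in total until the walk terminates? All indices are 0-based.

i=0 j=0: 5>0, j++
i=0 j=1: 5<12, i++
i=1 j=1: 9<12, i++
i=2 j=1: 12==12 emit, i++,j++
i=3 j=2: 13<24, i++
i=4 j=2: 15<24, i++
i=5 j=2: 17<24, i++
i=6 j=2: 25>24, j++
i=6 j=3: 25==25 emit, i++,j++

9 moves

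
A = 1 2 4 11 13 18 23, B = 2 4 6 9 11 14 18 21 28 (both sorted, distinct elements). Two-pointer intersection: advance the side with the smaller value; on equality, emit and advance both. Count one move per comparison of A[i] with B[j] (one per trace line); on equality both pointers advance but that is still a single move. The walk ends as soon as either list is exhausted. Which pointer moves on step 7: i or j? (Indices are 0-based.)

i

[i=0,j=0] 1<2 → i++
[i=1,j=0] 2==2 emit → i++,j++
[i=2,j=1] 4==4 emit → i++,j++
[i=3,j=2] 11>6 → j++
[i=3,j=3] 11>9 → j++
[i=3,j=4] 11==11 emit → i++,j++
[i=4,j=5] 13<14 → i++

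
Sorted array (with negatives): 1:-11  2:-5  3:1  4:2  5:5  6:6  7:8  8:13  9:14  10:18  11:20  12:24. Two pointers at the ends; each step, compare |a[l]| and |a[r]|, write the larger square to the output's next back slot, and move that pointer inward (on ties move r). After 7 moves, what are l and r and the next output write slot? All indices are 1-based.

l=2, r=6, next write slot=5

[1,12] |-11|<=|24| out[12]=576 → r--
[1,11] |-11|<=|20| out[11]=400 → r--
[1,10] |-11|<=|18| out[10]=324 → r--
[1,9] |-11|<=|14| out[9]=196 → r--
[1,8] |-11|<=|13| out[8]=169 → r--
[1,7] |-11|>|8| out[7]=121 → l++
[2,7] |-5|<=|8| out[6]=64 → r--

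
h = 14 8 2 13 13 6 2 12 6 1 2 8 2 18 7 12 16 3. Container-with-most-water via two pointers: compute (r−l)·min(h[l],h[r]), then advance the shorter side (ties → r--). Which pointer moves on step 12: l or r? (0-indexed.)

l

l=0 r=17: min(14,3)*17=51 best=51 *, r--
l=0 r=16: min(14,16)*16=224 best=224 *, l++
l=1 r=16: min(8,16)*15=120 best=224, l++
l=2 r=16: min(2,16)*14=28 best=224, l++
l=3 r=16: min(13,16)*13=169 best=224, l++
l=4 r=16: min(13,16)*12=156 best=224, l++
l=5 r=16: min(6,16)*11=66 best=224, l++
l=6 r=16: min(2,16)*10=20 best=224, l++
l=7 r=16: min(12,16)*9=108 best=224, l++
l=8 r=16: min(6,16)*8=48 best=224, l++
l=9 r=16: min(1,16)*7=7 best=224, l++
l=10 r=16: min(2,16)*6=12 best=224, l++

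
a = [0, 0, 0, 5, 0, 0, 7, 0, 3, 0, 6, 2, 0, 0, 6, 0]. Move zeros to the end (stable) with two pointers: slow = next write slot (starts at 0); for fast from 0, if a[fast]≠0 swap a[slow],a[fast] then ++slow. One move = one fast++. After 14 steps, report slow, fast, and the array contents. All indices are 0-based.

(s=0,f=0) a[fast]=0 → fast++
(s=0,f=1) a[fast]=0 → fast++
(s=0,f=2) a[fast]=0 → fast++
(s=0,f=3) a[fast]=5≠0 swap→a[0]=5 → slow++,fast++
(s=1,f=4) a[fast]=0 → fast++
(s=1,f=5) a[fast]=0 → fast++
(s=1,f=6) a[fast]=7≠0 swap→a[1]=7 → slow++,fast++
(s=2,f=7) a[fast]=0 → fast++
(s=2,f=8) a[fast]=3≠0 swap→a[2]=3 → slow++,fast++
(s=3,f=9) a[fast]=0 → fast++
(s=3,f=10) a[fast]=6≠0 swap→a[3]=6 → slow++,fast++
(s=4,f=11) a[fast]=2≠0 swap→a[4]=2 → slow++,fast++
(s=5,f=12) a[fast]=0 → fast++
(s=5,f=13) a[fast]=0 → fast++

slow=5, fast=14, a=[5, 7, 3, 6, 2, 0, 0, 0, 0, 0, 0, 0, 0, 0, 6, 0]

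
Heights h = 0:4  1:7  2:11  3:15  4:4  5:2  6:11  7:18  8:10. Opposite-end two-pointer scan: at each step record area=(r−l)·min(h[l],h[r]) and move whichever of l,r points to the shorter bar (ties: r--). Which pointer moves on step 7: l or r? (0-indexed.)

[0,8] min(4,10)*8=32 best=32 * → l++
[1,8] min(7,10)*7=49 best=49 * → l++
[2,8] min(11,10)*6=60 best=60 * → r--
[2,7] min(11,18)*5=55 best=60 → l++
[3,7] min(15,18)*4=60 best=60 → l++
[4,7] min(4,18)*3=12 best=60 → l++
[5,7] min(2,18)*2=4 best=60 → l++

l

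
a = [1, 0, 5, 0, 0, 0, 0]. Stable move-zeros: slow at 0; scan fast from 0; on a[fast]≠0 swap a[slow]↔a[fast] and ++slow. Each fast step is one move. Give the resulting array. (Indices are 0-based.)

(s=0,f=0) a[fast]=1≠0 swap→a[0]=1 → slow++,fast++
(s=1,f=1) a[fast]=0 → fast++
(s=1,f=2) a[fast]=5≠0 swap→a[1]=5 → slow++,fast++
(s=2,f=3) a[fast]=0 → fast++
(s=2,f=4) a[fast]=0 → fast++
(s=2,f=5) a[fast]=0 → fast++
(s=2,f=6) a[fast]=0 → fast++

[1, 5, 0, 0, 0, 0, 0]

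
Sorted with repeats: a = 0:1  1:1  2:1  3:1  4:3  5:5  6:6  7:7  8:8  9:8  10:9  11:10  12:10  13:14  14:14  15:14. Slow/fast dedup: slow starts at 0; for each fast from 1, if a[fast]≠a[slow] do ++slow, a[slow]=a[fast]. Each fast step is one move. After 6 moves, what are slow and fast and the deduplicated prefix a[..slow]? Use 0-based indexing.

slow=3, fast=7, prefix=[1, 3, 5, 6]

(s=0,f=1) a[fast]=1=a[slow] dup → fast++
(s=0,f=2) a[fast]=1=a[slow] dup → fast++
(s=0,f=3) a[fast]=1=a[slow] dup → fast++
(s=0,f=4) a[fast]=3≠a[slow]=1 write a[1]=3 → slow++,fast++
(s=1,f=5) a[fast]=5≠a[slow]=3 write a[2]=5 → slow++,fast++
(s=2,f=6) a[fast]=6≠a[slow]=5 write a[3]=6 → slow++,fast++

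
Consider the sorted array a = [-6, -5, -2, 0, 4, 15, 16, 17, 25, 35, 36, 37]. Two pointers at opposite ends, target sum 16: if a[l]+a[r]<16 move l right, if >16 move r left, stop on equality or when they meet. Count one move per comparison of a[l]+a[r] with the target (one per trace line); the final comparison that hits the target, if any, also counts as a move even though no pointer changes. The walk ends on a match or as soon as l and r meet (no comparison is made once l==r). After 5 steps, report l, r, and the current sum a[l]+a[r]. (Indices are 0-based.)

l=1, r=7, sum=12

l=0 r=11: -6+37=31 >16, r--
l=0 r=10: -6+36=30 >16, r--
l=0 r=9: -6+35=29 >16, r--
l=0 r=8: -6+25=19 >16, r--
l=0 r=7: -6+17=11 <16, l++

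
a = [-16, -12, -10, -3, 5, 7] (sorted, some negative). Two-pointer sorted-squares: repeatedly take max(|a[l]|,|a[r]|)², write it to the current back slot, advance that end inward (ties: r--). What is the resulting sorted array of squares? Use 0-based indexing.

l=0 r=5: |-16|>|7| out[5]=256, l++
l=1 r=5: |-12|>|7| out[4]=144, l++
l=2 r=5: |-10|>|7| out[3]=100, l++
l=3 r=5: |-3|<=|7| out[2]=49, r--
l=3 r=4: |-3|<=|5| out[1]=25, r--
l=3 r=3: |-3|<=|-3| out[0]=9, r--

[9, 25, 49, 100, 144, 256]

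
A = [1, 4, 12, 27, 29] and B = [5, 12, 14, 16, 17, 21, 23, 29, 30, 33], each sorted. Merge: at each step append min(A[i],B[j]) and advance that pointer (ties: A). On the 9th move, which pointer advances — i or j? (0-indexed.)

[i=0,j=0] A[i]=1<=B[j]=5 take 1 → i++
[i=1,j=0] A[i]=4<=B[j]=5 take 4 → i++
[i=2,j=0] A[i]=12>B[j]=5 take 5 → j++
[i=2,j=1] A[i]=12<=B[j]=12 take 12 → i++
[i=3,j=1] A[i]=27>B[j]=12 take 12 → j++
[i=3,j=2] A[i]=27>B[j]=14 take 14 → j++
[i=3,j=3] A[i]=27>B[j]=16 take 16 → j++
[i=3,j=4] A[i]=27>B[j]=17 take 17 → j++
[i=3,j=5] A[i]=27>B[j]=21 take 21 → j++

j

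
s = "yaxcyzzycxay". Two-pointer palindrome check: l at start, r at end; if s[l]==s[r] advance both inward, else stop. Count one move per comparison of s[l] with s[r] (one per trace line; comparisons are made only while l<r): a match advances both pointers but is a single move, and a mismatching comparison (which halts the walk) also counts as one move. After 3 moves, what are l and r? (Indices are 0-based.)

[0,11] 'y'=='y' → l++,r--
[1,10] 'a'=='a' → l++,r--
[2,9] 'x'=='x' → l++,r--

l=3, r=8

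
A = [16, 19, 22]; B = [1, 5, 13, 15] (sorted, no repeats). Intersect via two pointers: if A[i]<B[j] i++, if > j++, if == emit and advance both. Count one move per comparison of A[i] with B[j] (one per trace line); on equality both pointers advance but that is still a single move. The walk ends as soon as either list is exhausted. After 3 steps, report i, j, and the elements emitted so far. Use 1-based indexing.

[i=1,j=1] 16>1 → j++
[i=1,j=2] 16>5 → j++
[i=1,j=3] 16>13 → j++

i=1, j=4, emitted=[]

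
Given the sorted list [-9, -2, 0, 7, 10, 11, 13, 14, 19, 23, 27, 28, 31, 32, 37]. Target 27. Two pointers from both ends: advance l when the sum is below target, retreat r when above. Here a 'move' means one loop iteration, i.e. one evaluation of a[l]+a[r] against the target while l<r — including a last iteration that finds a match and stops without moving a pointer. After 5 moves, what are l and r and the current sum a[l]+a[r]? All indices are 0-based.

[0,14] -9+37=28 >27 → r--
[0,13] -9+32=23 <27 → l++
[1,13] -2+32=30 >27 → r--
[1,12] -2+31=29 >27 → r--
[1,11] -2+28=26 <27 → l++

l=2, r=11, sum=28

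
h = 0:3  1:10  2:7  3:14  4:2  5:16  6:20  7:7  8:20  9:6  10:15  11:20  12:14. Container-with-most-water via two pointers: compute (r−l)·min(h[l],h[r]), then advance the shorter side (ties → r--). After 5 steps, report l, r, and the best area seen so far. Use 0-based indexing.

l=4, r=11, best area=126

l=0 r=12: min(3,14)*12=36 best=36 *, l++
l=1 r=12: min(10,14)*11=110 best=110 *, l++
l=2 r=12: min(7,14)*10=70 best=110, l++
l=3 r=12: min(14,14)*9=126 best=126 *, r--
l=3 r=11: min(14,20)*8=112 best=126, l++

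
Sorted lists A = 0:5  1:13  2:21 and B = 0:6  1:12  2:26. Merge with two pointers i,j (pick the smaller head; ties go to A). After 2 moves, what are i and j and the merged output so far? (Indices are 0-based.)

i=0 j=0: A[i]=5<=B[j]=6 take 5, i++
i=1 j=0: A[i]=13>B[j]=6 take 6, j++

i=1, j=1, merged so far=[5, 6]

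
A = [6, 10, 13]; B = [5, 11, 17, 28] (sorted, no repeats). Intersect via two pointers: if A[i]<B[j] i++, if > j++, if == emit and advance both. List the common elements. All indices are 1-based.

intersection = []

i=1 j=1: 6>5, j++
i=1 j=2: 6<11, i++
i=2 j=2: 10<11, i++
i=3 j=2: 13>11, j++
i=3 j=3: 13<17, i++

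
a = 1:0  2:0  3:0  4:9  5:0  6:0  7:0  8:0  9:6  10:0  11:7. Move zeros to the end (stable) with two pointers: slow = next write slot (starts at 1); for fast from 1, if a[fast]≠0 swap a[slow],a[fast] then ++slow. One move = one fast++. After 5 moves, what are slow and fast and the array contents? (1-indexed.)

slow=1 fast=1: a[fast]=0, fast++
slow=1 fast=2: a[fast]=0, fast++
slow=1 fast=3: a[fast]=0, fast++
slow=1 fast=4: a[fast]=9≠0 swap→a[1]=9, slow++,fast++
slow=2 fast=5: a[fast]=0, fast++

slow=2, fast=6, a=[9, 0, 0, 0, 0, 0, 0, 0, 6, 0, 7]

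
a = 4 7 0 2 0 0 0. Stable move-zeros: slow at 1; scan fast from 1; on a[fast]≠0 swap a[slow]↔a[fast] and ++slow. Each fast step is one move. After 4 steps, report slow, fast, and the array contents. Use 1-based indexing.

slow=1 fast=1: a[fast]=4≠0 swap→a[1]=4, slow++,fast++
slow=2 fast=2: a[fast]=7≠0 swap→a[2]=7, slow++,fast++
slow=3 fast=3: a[fast]=0, fast++
slow=3 fast=4: a[fast]=2≠0 swap→a[3]=2, slow++,fast++

slow=4, fast=5, a=[4, 7, 2, 0, 0, 0, 0]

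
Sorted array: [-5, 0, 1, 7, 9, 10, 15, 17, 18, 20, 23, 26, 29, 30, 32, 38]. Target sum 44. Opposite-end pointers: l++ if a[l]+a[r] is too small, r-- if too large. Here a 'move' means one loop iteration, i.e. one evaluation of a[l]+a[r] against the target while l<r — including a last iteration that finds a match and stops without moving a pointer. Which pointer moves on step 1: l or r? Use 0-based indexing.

l=0 r=15: -5+38=33 <44, l++

l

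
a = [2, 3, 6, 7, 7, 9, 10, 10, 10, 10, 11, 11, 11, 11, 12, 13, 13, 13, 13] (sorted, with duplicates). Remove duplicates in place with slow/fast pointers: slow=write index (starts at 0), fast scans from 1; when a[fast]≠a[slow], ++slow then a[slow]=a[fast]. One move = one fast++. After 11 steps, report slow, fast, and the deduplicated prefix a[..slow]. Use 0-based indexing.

slow=0 fast=1: a[fast]=3≠a[slow]=2 write a[1]=3, slow++,fast++
slow=1 fast=2: a[fast]=6≠a[slow]=3 write a[2]=6, slow++,fast++
slow=2 fast=3: a[fast]=7≠a[slow]=6 write a[3]=7, slow++,fast++
slow=3 fast=4: a[fast]=7=a[slow] dup, fast++
slow=3 fast=5: a[fast]=9≠a[slow]=7 write a[4]=9, slow++,fast++
slow=4 fast=6: a[fast]=10≠a[slow]=9 write a[5]=10, slow++,fast++
slow=5 fast=7: a[fast]=10=a[slow] dup, fast++
slow=5 fast=8: a[fast]=10=a[slow] dup, fast++
slow=5 fast=9: a[fast]=10=a[slow] dup, fast++
slow=5 fast=10: a[fast]=11≠a[slow]=10 write a[6]=11, slow++,fast++
slow=6 fast=11: a[fast]=11=a[slow] dup, fast++

slow=6, fast=12, prefix=[2, 3, 6, 7, 9, 10, 11]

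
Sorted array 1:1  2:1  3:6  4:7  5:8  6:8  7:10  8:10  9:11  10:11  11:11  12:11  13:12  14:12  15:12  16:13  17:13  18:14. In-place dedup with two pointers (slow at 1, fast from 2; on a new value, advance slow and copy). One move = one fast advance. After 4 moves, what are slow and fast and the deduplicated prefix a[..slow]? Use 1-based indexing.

slow=4, fast=6, prefix=[1, 6, 7, 8]

slow=1 fast=2: a[fast]=1=a[slow] dup, fast++
slow=1 fast=3: a[fast]=6≠a[slow]=1 write a[2]=6, slow++,fast++
slow=2 fast=4: a[fast]=7≠a[slow]=6 write a[3]=7, slow++,fast++
slow=3 fast=5: a[fast]=8≠a[slow]=7 write a[4]=8, slow++,fast++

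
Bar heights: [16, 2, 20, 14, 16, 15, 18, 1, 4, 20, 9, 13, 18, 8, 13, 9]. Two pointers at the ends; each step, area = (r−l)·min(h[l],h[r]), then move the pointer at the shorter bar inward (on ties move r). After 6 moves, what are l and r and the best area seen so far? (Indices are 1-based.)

l=3, r=12, best area=192

[1,16] min(16,9)*15=135 best=135 * → r--
[1,15] min(16,13)*14=182 best=182 * → r--
[1,14] min(16,8)*13=104 best=182 → r--
[1,13] min(16,18)*12=192 best=192 * → l++
[2,13] min(2,18)*11=22 best=192 → l++
[3,13] min(20,18)*10=180 best=192 → r--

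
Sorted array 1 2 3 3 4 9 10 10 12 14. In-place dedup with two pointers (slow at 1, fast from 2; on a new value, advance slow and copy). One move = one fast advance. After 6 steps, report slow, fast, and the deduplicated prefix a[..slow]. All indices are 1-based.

(s=1,f=2) a[fast]=2≠a[slow]=1 write a[2]=2 → slow++,fast++
(s=2,f=3) a[fast]=3≠a[slow]=2 write a[3]=3 → slow++,fast++
(s=3,f=4) a[fast]=3=a[slow] dup → fast++
(s=3,f=5) a[fast]=4≠a[slow]=3 write a[4]=4 → slow++,fast++
(s=4,f=6) a[fast]=9≠a[slow]=4 write a[5]=9 → slow++,fast++
(s=5,f=7) a[fast]=10≠a[slow]=9 write a[6]=10 → slow++,fast++

slow=6, fast=8, prefix=[1, 2, 3, 4, 9, 10]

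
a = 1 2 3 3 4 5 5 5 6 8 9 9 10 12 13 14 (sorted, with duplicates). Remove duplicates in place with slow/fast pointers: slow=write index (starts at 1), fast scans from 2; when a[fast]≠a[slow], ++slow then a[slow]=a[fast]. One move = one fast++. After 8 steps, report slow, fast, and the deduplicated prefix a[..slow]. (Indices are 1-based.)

slow=6, fast=10, prefix=[1, 2, 3, 4, 5, 6]

(s=1,f=2) a[fast]=2≠a[slow]=1 write a[2]=2 → slow++,fast++
(s=2,f=3) a[fast]=3≠a[slow]=2 write a[3]=3 → slow++,fast++
(s=3,f=4) a[fast]=3=a[slow] dup → fast++
(s=3,f=5) a[fast]=4≠a[slow]=3 write a[4]=4 → slow++,fast++
(s=4,f=6) a[fast]=5≠a[slow]=4 write a[5]=5 → slow++,fast++
(s=5,f=7) a[fast]=5=a[slow] dup → fast++
(s=5,f=8) a[fast]=5=a[slow] dup → fast++
(s=5,f=9) a[fast]=6≠a[slow]=5 write a[6]=6 → slow++,fast++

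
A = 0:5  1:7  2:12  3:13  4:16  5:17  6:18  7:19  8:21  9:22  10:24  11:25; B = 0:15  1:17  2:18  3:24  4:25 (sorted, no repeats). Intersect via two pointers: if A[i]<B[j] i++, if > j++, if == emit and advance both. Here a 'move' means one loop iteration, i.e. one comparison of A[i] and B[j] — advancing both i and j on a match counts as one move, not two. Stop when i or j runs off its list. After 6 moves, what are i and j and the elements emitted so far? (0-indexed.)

[i=0,j=0] 5<15 → i++
[i=1,j=0] 7<15 → i++
[i=2,j=0] 12<15 → i++
[i=3,j=0] 13<15 → i++
[i=4,j=0] 16>15 → j++
[i=4,j=1] 16<17 → i++

i=5, j=1, emitted=[]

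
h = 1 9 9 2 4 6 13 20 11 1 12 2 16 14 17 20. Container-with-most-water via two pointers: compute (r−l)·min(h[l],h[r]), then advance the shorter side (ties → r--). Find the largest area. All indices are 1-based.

max area = 160

l=1 r=16: min(1,20)*15=15 best=15 *, l++
l=2 r=16: min(9,20)*14=126 best=126 *, l++
l=3 r=16: min(9,20)*13=117 best=126, l++
l=4 r=16: min(2,20)*12=24 best=126, l++
l=5 r=16: min(4,20)*11=44 best=126, l++
l=6 r=16: min(6,20)*10=60 best=126, l++
l=7 r=16: min(13,20)*9=117 best=126, l++
l=8 r=16: min(20,20)*8=160 best=160 *, r--
l=8 r=15: min(20,17)*7=119 best=160, r--
l=8 r=14: min(20,14)*6=84 best=160, r--
l=8 r=13: min(20,16)*5=80 best=160, r--
l=8 r=12: min(20,2)*4=8 best=160, r--
l=8 r=11: min(20,12)*3=36 best=160, r--
l=8 r=10: min(20,1)*2=2 best=160, r--
l=8 r=9: min(20,11)*1=11 best=160, r--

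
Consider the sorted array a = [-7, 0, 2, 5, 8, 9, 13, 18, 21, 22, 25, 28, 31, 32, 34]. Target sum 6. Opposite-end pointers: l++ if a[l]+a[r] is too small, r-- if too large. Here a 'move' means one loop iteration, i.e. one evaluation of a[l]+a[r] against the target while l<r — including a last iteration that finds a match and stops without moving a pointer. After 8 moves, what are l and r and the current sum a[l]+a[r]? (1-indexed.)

l=1, r=7, sum=6

[1,15] -7+34=27 >6 → r--
[1,14] -7+32=25 >6 → r--
[1,13] -7+31=24 >6 → r--
[1,12] -7+28=21 >6 → r--
[1,11] -7+25=18 >6 → r--
[1,10] -7+22=15 >6 → r--
[1,9] -7+21=14 >6 → r--
[1,8] -7+18=11 >6 → r--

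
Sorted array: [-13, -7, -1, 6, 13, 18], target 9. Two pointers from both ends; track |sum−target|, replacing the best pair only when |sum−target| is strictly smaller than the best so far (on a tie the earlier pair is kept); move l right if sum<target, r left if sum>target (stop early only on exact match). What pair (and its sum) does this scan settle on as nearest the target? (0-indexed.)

l=0 r=5: -13+18=5 d=4 *, l++
l=1 r=5: -7+18=11 d=2 *, r--
l=1 r=4: -7+13=6 d=3, l++
l=2 r=4: -1+13=12 d=3, r--
l=2 r=3: -1+6=5 d=4, l++

pair (-7, 18) with sum 11 (|Δ|=2)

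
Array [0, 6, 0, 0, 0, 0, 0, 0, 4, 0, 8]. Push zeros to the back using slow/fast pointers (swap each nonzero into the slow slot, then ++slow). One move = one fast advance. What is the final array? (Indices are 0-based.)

(s=0,f=0) a[fast]=0 → fast++
(s=0,f=1) a[fast]=6≠0 swap→a[0]=6 → slow++,fast++
(s=1,f=2) a[fast]=0 → fast++
(s=1,f=3) a[fast]=0 → fast++
(s=1,f=4) a[fast]=0 → fast++
(s=1,f=5) a[fast]=0 → fast++
(s=1,f=6) a[fast]=0 → fast++
(s=1,f=7) a[fast]=0 → fast++
(s=1,f=8) a[fast]=4≠0 swap→a[1]=4 → slow++,fast++
(s=2,f=9) a[fast]=0 → fast++
(s=2,f=10) a[fast]=8≠0 swap→a[2]=8 → slow++,fast++

[6, 4, 8, 0, 0, 0, 0, 0, 0, 0, 0]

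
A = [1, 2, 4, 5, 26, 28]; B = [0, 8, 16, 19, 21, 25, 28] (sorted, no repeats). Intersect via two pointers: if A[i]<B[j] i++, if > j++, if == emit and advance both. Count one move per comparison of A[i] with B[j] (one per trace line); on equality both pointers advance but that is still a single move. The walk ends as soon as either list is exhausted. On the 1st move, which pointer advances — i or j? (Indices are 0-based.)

i=0 j=0: 1>0, j++

j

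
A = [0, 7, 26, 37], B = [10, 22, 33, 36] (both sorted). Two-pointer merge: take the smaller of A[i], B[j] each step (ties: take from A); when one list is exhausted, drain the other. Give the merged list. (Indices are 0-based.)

[0, 7, 10, 22, 26, 33, 36, 37]

i=0 j=0: A[i]=0<=B[j]=10 take 0, i++
i=1 j=0: A[i]=7<=B[j]=10 take 7, i++
i=2 j=0: A[i]=26>B[j]=10 take 10, j++
i=2 j=1: A[i]=26>B[j]=22 take 22, j++
i=2 j=2: A[i]=26<=B[j]=33 take 26, i++
i=3 j=2: A[i]=37>B[j]=33 take 33, j++
i=3 j=3: A[i]=37>B[j]=36 take 36, j++
i=3 j=4: B done, take A[i]=37, i++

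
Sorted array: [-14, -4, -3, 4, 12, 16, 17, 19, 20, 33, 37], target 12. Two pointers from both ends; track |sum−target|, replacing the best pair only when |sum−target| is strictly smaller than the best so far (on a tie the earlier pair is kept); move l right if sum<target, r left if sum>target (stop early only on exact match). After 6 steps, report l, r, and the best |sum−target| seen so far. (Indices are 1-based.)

l=2, r=6, best |Δ|=1

l=1 r=11: -14+37=23 d=11 *, r--
l=1 r=10: -14+33=19 d=7 *, r--
l=1 r=9: -14+20=6 d=6 *, l++
l=2 r=9: -4+20=16 d=4 *, r--
l=2 r=8: -4+19=15 d=3 *, r--
l=2 r=7: -4+17=13 d=1 *, r--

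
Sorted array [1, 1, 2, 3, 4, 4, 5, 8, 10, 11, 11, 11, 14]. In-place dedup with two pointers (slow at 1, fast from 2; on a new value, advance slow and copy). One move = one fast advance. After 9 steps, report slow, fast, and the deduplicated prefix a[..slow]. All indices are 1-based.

(s=1,f=2) a[fast]=1=a[slow] dup → fast++
(s=1,f=3) a[fast]=2≠a[slow]=1 write a[2]=2 → slow++,fast++
(s=2,f=4) a[fast]=3≠a[slow]=2 write a[3]=3 → slow++,fast++
(s=3,f=5) a[fast]=4≠a[slow]=3 write a[4]=4 → slow++,fast++
(s=4,f=6) a[fast]=4=a[slow] dup → fast++
(s=4,f=7) a[fast]=5≠a[slow]=4 write a[5]=5 → slow++,fast++
(s=5,f=8) a[fast]=8≠a[slow]=5 write a[6]=8 → slow++,fast++
(s=6,f=9) a[fast]=10≠a[slow]=8 write a[7]=10 → slow++,fast++
(s=7,f=10) a[fast]=11≠a[slow]=10 write a[8]=11 → slow++,fast++

slow=8, fast=11, prefix=[1, 2, 3, 4, 5, 8, 10, 11]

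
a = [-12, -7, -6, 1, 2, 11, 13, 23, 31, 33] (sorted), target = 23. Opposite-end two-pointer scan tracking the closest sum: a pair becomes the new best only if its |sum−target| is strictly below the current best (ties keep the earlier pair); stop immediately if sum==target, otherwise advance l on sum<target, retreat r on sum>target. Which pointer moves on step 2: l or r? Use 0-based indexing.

[0,9] -12+33=21 d=2 * → l++
[1,9] -7+33=26 d=3 → r--

r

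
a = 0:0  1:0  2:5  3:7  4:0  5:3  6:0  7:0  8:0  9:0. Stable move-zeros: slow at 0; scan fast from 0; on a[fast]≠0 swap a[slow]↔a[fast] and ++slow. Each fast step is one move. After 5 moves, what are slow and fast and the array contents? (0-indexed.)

slow=2, fast=5, a=[5, 7, 0, 0, 0, 3, 0, 0, 0, 0]

(s=0,f=0) a[fast]=0 → fast++
(s=0,f=1) a[fast]=0 → fast++
(s=0,f=2) a[fast]=5≠0 swap→a[0]=5 → slow++,fast++
(s=1,f=3) a[fast]=7≠0 swap→a[1]=7 → slow++,fast++
(s=2,f=4) a[fast]=0 → fast++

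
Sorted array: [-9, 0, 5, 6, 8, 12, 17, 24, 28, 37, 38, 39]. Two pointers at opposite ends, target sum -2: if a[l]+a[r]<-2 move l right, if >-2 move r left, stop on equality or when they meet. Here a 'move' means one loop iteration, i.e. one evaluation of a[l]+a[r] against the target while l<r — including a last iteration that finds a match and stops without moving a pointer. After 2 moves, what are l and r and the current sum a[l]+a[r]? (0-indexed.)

l=0, r=9, sum=28

l=0 r=11: -9+39=30 >-2, r--
l=0 r=10: -9+38=29 >-2, r--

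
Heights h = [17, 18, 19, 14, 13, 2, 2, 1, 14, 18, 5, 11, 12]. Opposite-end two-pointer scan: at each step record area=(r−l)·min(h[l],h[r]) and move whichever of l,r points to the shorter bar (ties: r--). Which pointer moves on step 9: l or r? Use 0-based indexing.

r

[0,12] min(17,12)*12=144 best=144 * → r--
[0,11] min(17,11)*11=121 best=144 → r--
[0,10] min(17,5)*10=50 best=144 → r--
[0,9] min(17,18)*9=153 best=153 * → l++
[1,9] min(18,18)*8=144 best=153 → r--
[1,8] min(18,14)*7=98 best=153 → r--
[1,7] min(18,1)*6=6 best=153 → r--
[1,6] min(18,2)*5=10 best=153 → r--
[1,5] min(18,2)*4=8 best=153 → r--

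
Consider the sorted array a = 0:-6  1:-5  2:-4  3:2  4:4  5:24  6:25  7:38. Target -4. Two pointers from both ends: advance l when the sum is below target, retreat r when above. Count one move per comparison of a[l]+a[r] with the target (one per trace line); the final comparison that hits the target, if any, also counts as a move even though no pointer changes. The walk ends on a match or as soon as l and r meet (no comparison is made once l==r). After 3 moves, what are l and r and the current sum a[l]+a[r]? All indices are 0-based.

l=0, r=4, sum=-2

l=0 r=7: -6+38=32 >-4, r--
l=0 r=6: -6+25=19 >-4, r--
l=0 r=5: -6+24=18 >-4, r--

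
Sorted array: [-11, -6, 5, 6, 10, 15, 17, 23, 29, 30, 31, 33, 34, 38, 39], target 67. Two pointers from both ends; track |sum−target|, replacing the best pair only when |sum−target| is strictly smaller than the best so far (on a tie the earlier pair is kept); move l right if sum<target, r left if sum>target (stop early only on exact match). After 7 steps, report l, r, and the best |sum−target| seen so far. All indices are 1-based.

[1,15] -11+39=28 d=39 * → l++
[2,15] -6+39=33 d=34 * → l++
[3,15] 5+39=44 d=23 * → l++
[4,15] 6+39=45 d=22 * → l++
[5,15] 10+39=49 d=18 * → l++
[6,15] 15+39=54 d=13 * → l++
[7,15] 17+39=56 d=11 * → l++

l=8, r=15, best |Δ|=11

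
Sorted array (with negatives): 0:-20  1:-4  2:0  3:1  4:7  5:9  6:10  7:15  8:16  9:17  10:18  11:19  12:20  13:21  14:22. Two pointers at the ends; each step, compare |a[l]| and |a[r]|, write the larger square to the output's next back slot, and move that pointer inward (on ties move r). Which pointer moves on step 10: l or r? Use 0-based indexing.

r

[0,14] |-20|<=|22| out[14]=484 → r--
[0,13] |-20|<=|21| out[13]=441 → r--
[0,12] |-20|<=|20| out[12]=400 → r--
[0,11] |-20|>|19| out[11]=400 → l++
[1,11] |-4|<=|19| out[10]=361 → r--
[1,10] |-4|<=|18| out[9]=324 → r--
[1,9] |-4|<=|17| out[8]=289 → r--
[1,8] |-4|<=|16| out[7]=256 → r--
[1,7] |-4|<=|15| out[6]=225 → r--
[1,6] |-4|<=|10| out[5]=100 → r--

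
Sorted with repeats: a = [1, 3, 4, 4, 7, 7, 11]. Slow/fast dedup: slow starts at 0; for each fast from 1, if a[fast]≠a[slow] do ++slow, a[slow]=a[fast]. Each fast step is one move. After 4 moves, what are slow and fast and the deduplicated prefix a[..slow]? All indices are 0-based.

slow=3, fast=5, prefix=[1, 3, 4, 7]

(s=0,f=1) a[fast]=3≠a[slow]=1 write a[1]=3 → slow++,fast++
(s=1,f=2) a[fast]=4≠a[slow]=3 write a[2]=4 → slow++,fast++
(s=2,f=3) a[fast]=4=a[slow] dup → fast++
(s=2,f=4) a[fast]=7≠a[slow]=4 write a[3]=7 → slow++,fast++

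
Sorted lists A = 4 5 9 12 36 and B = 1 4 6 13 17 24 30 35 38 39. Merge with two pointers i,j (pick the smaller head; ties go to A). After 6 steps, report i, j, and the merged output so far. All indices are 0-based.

i=3, j=3, merged so far=[1, 4, 4, 5, 6, 9]

i=0 j=0: A[i]=4>B[j]=1 take 1, j++
i=0 j=1: A[i]=4<=B[j]=4 take 4, i++
i=1 j=1: A[i]=5>B[j]=4 take 4, j++
i=1 j=2: A[i]=5<=B[j]=6 take 5, i++
i=2 j=2: A[i]=9>B[j]=6 take 6, j++
i=2 j=3: A[i]=9<=B[j]=13 take 9, i++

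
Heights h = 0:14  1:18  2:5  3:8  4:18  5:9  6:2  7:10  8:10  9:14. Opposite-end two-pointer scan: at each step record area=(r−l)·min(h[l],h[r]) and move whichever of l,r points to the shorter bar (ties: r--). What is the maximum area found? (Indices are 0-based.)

max area = 126

l=0 r=9: min(14,14)*9=126 best=126 *, r--
l=0 r=8: min(14,10)*8=80 best=126, r--
l=0 r=7: min(14,10)*7=70 best=126, r--
l=0 r=6: min(14,2)*6=12 best=126, r--
l=0 r=5: min(14,9)*5=45 best=126, r--
l=0 r=4: min(14,18)*4=56 best=126, l++
l=1 r=4: min(18,18)*3=54 best=126, r--
l=1 r=3: min(18,8)*2=16 best=126, r--
l=1 r=2: min(18,5)*1=5 best=126, r--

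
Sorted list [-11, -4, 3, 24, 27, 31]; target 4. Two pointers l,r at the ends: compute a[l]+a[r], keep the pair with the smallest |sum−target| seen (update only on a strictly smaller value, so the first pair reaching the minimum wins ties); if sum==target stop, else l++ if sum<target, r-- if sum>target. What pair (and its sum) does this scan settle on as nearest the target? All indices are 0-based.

[0,5] -11+31=20 d=16 * → r--
[0,4] -11+27=16 d=12 * → r--
[0,3] -11+24=13 d=9 * → r--
[0,2] -11+3=-8 d=12 → l++
[1,2] -4+3=-1 d=5 * → l++

pair (-4, 3) with sum -1 (|Δ|=5)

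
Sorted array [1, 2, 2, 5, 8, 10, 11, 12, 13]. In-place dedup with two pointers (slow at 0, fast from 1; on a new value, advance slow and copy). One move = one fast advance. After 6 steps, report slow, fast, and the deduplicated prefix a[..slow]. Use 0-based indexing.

(s=0,f=1) a[fast]=2≠a[slow]=1 write a[1]=2 → slow++,fast++
(s=1,f=2) a[fast]=2=a[slow] dup → fast++
(s=1,f=3) a[fast]=5≠a[slow]=2 write a[2]=5 → slow++,fast++
(s=2,f=4) a[fast]=8≠a[slow]=5 write a[3]=8 → slow++,fast++
(s=3,f=5) a[fast]=10≠a[slow]=8 write a[4]=10 → slow++,fast++
(s=4,f=6) a[fast]=11≠a[slow]=10 write a[5]=11 → slow++,fast++

slow=5, fast=7, prefix=[1, 2, 5, 8, 10, 11]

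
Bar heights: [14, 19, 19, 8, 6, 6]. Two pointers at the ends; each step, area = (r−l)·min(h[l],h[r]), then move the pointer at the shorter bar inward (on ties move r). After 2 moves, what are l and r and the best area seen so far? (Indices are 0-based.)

l=0, r=3, best area=30

l=0 r=5: min(14,6)*5=30 best=30 *, r--
l=0 r=4: min(14,6)*4=24 best=30, r--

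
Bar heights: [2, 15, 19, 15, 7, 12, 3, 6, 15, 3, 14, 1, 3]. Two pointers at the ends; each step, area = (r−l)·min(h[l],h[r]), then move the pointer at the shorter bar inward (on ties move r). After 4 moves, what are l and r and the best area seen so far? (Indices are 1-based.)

l=2, r=10, best area=126

[1,13] min(2,3)*12=24 best=24 * → l++
[2,13] min(15,3)*11=33 best=33 * → r--
[2,12] min(15,1)*10=10 best=33 → r--
[2,11] min(15,14)*9=126 best=126 * → r--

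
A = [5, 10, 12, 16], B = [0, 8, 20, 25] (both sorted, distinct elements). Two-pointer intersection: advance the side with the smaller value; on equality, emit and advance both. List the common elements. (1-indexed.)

[i=1,j=1] 5>0 → j++
[i=1,j=2] 5<8 → i++
[i=2,j=2] 10>8 → j++
[i=2,j=3] 10<20 → i++
[i=3,j=3] 12<20 → i++
[i=4,j=3] 16<20 → i++

intersection = []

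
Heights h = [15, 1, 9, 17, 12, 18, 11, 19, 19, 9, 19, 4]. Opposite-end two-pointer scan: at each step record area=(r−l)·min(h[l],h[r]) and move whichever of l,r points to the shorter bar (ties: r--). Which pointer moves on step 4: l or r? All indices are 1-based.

l=1 r=12: min(15,4)*11=44 best=44 *, r--
l=1 r=11: min(15,19)*10=150 best=150 *, l++
l=2 r=11: min(1,19)*9=9 best=150, l++
l=3 r=11: min(9,19)*8=72 best=150, l++

l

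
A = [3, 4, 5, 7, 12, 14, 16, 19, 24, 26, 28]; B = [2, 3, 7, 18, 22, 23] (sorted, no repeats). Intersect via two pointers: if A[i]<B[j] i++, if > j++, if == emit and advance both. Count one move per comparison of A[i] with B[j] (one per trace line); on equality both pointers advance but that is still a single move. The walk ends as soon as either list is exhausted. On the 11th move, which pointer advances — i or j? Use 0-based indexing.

i=0 j=0: 3>2, j++
i=0 j=1: 3==3 emit, i++,j++
i=1 j=2: 4<7, i++
i=2 j=2: 5<7, i++
i=3 j=2: 7==7 emit, i++,j++
i=4 j=3: 12<18, i++
i=5 j=3: 14<18, i++
i=6 j=3: 16<18, i++
i=7 j=3: 19>18, j++
i=7 j=4: 19<22, i++
i=8 j=4: 24>22, j++

j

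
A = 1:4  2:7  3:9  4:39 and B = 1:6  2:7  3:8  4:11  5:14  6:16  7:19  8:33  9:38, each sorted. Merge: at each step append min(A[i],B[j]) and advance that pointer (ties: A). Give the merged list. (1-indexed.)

[4, 6, 7, 7, 8, 9, 11, 14, 16, 19, 33, 38, 39]

i=1 j=1: A[i]=4<=B[j]=6 take 4, i++
i=2 j=1: A[i]=7>B[j]=6 take 6, j++
i=2 j=2: A[i]=7<=B[j]=7 take 7, i++
i=3 j=2: A[i]=9>B[j]=7 take 7, j++
i=3 j=3: A[i]=9>B[j]=8 take 8, j++
i=3 j=4: A[i]=9<=B[j]=11 take 9, i++
i=4 j=4: A[i]=39>B[j]=11 take 11, j++
i=4 j=5: A[i]=39>B[j]=14 take 14, j++
i=4 j=6: A[i]=39>B[j]=16 take 16, j++
i=4 j=7: A[i]=39>B[j]=19 take 19, j++
i=4 j=8: A[i]=39>B[j]=33 take 33, j++
i=4 j=9: A[i]=39>B[j]=38 take 38, j++
i=4 j=10: B done, take A[i]=39, i++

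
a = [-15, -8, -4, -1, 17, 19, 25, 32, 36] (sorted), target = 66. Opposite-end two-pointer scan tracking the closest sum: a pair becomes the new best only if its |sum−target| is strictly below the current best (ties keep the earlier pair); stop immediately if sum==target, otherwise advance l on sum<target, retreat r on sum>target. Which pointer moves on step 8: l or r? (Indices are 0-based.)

l=0 r=8: -15+36=21 d=45 *, l++
l=1 r=8: -8+36=28 d=38 *, l++
l=2 r=8: -4+36=32 d=34 *, l++
l=3 r=8: -1+36=35 d=31 *, l++
l=4 r=8: 17+36=53 d=13 *, l++
l=5 r=8: 19+36=55 d=11 *, l++
l=6 r=8: 25+36=61 d=5 *, l++
l=7 r=8: 32+36=68 d=2 *, r--

r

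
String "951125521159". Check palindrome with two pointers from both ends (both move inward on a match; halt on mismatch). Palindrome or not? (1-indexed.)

palindrome

[1,12] '9'=='9' → l++,r--
[2,11] '5'=='5' → l++,r--
[3,10] '1'=='1' → l++,r--
[4,9] '1'=='1' → l++,r--
[5,8] '2'=='2' → l++,r--
[6,7] '5'=='5' → l++,r--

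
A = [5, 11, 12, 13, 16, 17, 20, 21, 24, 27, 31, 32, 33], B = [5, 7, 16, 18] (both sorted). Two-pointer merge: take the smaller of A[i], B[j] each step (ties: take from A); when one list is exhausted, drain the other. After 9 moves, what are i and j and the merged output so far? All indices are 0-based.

i=6, j=3, merged so far=[5, 5, 7, 11, 12, 13, 16, 16, 17]

[i=0,j=0] A[i]=5<=B[j]=5 take 5 → i++
[i=1,j=0] A[i]=11>B[j]=5 take 5 → j++
[i=1,j=1] A[i]=11>B[j]=7 take 7 → j++
[i=1,j=2] A[i]=11<=B[j]=16 take 11 → i++
[i=2,j=2] A[i]=12<=B[j]=16 take 12 → i++
[i=3,j=2] A[i]=13<=B[j]=16 take 13 → i++
[i=4,j=2] A[i]=16<=B[j]=16 take 16 → i++
[i=5,j=2] A[i]=17>B[j]=16 take 16 → j++
[i=5,j=3] A[i]=17<=B[j]=18 take 17 → i++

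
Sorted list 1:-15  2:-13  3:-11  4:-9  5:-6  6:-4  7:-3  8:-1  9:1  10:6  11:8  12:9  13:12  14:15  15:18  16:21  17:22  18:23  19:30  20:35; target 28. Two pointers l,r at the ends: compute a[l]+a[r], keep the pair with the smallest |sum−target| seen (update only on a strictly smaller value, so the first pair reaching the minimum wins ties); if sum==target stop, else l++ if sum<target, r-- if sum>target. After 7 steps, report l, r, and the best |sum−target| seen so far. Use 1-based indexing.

l=7, r=19, best |Δ|=1

l=1 r=20: -15+35=20 d=8 *, l++
l=2 r=20: -13+35=22 d=6 *, l++
l=3 r=20: -11+35=24 d=4 *, l++
l=4 r=20: -9+35=26 d=2 *, l++
l=5 r=20: -6+35=29 d=1 *, r--
l=5 r=19: -6+30=24 d=4, l++
l=6 r=19: -4+30=26 d=2, l++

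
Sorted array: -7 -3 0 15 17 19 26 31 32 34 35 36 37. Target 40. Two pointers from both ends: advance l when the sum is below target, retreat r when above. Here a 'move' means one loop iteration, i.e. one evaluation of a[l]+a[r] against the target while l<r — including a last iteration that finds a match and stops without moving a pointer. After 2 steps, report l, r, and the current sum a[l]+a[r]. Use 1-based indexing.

l=1 r=13: -7+37=30 <40, l++
l=2 r=13: -3+37=34 <40, l++

l=3, r=13, sum=37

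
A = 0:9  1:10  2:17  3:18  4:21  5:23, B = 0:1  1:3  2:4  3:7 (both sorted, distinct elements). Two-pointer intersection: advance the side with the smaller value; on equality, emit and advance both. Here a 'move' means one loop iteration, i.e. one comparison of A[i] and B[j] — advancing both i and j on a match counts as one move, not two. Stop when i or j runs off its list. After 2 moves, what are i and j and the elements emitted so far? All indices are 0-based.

[i=0,j=0] 9>1 → j++
[i=0,j=1] 9>3 → j++

i=0, j=2, emitted=[]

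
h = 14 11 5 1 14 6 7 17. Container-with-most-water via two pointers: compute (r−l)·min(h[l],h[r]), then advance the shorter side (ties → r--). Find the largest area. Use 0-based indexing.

l=0 r=7: min(14,17)*7=98 best=98 *, l++
l=1 r=7: min(11,17)*6=66 best=98, l++
l=2 r=7: min(5,17)*5=25 best=98, l++
l=3 r=7: min(1,17)*4=4 best=98, l++
l=4 r=7: min(14,17)*3=42 best=98, l++
l=5 r=7: min(6,17)*2=12 best=98, l++
l=6 r=7: min(7,17)*1=7 best=98, l++

max area = 98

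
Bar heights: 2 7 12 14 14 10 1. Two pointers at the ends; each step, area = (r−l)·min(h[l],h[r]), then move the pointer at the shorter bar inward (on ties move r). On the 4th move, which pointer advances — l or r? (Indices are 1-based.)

r

l=1 r=7: min(2,1)*6=6 best=6 *, r--
l=1 r=6: min(2,10)*5=10 best=10 *, l++
l=2 r=6: min(7,10)*4=28 best=28 *, l++
l=3 r=6: min(12,10)*3=30 best=30 *, r--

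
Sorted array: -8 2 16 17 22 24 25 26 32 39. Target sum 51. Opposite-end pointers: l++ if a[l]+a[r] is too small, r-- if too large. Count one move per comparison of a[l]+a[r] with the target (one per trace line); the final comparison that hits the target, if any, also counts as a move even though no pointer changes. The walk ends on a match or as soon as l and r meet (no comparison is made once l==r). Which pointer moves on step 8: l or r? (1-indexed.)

l=1 r=10: -8+39=31 <51, l++
l=2 r=10: 2+39=41 <51, l++
l=3 r=10: 16+39=55 >51, r--
l=3 r=9: 16+32=48 <51, l++
l=4 r=9: 17+32=49 <51, l++
l=5 r=9: 22+32=54 >51, r--
l=5 r=8: 22+26=48 <51, l++
l=6 r=8: 24+26=50 <51, l++

l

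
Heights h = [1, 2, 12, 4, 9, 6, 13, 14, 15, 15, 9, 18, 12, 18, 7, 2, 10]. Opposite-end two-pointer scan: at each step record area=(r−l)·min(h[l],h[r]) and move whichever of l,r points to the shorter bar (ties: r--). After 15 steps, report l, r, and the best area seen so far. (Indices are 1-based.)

l=1 r=17: min(1,10)*16=16 best=16 *, l++
l=2 r=17: min(2,10)*15=30 best=30 *, l++
l=3 r=17: min(12,10)*14=140 best=140 *, r--
l=3 r=16: min(12,2)*13=26 best=140, r--
l=3 r=15: min(12,7)*12=84 best=140, r--
l=3 r=14: min(12,18)*11=132 best=140, l++
l=4 r=14: min(4,18)*10=40 best=140, l++
l=5 r=14: min(9,18)*9=81 best=140, l++
l=6 r=14: min(6,18)*8=48 best=140, l++
l=7 r=14: min(13,18)*7=91 best=140, l++
l=8 r=14: min(14,18)*6=84 best=140, l++
l=9 r=14: min(15,18)*5=75 best=140, l++
l=10 r=14: min(15,18)*4=60 best=140, l++
l=11 r=14: min(9,18)*3=27 best=140, l++
l=12 r=14: min(18,18)*2=36 best=140, r--

l=12, r=13, best area=140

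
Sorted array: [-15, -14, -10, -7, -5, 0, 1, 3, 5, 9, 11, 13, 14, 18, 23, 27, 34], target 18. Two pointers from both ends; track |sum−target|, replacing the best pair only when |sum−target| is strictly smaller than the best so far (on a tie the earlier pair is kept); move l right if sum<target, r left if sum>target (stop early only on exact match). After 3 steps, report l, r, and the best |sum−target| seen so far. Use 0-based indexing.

l=2, r=15, best |Δ|=1

[0,16] -15+34=19 d=1 * → r--
[0,15] -15+27=12 d=6 → l++
[1,15] -14+27=13 d=5 → l++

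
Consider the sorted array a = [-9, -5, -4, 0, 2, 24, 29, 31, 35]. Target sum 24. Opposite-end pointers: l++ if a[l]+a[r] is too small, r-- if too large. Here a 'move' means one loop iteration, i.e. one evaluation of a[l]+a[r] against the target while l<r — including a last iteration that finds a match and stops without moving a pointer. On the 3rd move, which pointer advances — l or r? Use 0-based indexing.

[0,8] -9+35=26 >24 → r--
[0,7] -9+31=22 <24 → l++
[1,7] -5+31=26 >24 → r--

r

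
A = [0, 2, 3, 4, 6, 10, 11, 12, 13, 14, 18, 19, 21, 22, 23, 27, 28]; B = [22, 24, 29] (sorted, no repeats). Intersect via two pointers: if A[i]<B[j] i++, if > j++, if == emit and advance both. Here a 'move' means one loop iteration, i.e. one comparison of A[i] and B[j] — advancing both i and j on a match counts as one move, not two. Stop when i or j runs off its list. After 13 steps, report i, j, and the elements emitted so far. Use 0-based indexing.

i=13, j=0, emitted=[]

[i=0,j=0] 0<22 → i++
[i=1,j=0] 2<22 → i++
[i=2,j=0] 3<22 → i++
[i=3,j=0] 4<22 → i++
[i=4,j=0] 6<22 → i++
[i=5,j=0] 10<22 → i++
[i=6,j=0] 11<22 → i++
[i=7,j=0] 12<22 → i++
[i=8,j=0] 13<22 → i++
[i=9,j=0] 14<22 → i++
[i=10,j=0] 18<22 → i++
[i=11,j=0] 19<22 → i++
[i=12,j=0] 21<22 → i++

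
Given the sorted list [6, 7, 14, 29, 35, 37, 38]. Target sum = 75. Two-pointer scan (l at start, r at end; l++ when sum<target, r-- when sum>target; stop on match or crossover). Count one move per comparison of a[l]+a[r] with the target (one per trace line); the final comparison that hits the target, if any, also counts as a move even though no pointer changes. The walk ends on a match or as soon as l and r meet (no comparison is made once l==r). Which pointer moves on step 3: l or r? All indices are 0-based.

l=0 r=6: 6+38=44 <75, l++
l=1 r=6: 7+38=45 <75, l++
l=2 r=6: 14+38=52 <75, l++

l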